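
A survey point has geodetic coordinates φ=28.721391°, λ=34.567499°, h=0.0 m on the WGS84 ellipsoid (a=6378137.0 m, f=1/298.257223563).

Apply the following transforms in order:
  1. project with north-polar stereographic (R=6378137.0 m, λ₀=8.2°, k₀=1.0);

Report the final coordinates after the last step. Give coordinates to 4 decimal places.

start: φ=28.721391°, λ=34.567499°, h=0.000 m
→ stereo (R=6378137.0, λ₀=8.2°): E=3355759.5552, N=-6769773.2744

E=3355759.5552 m, N=-6769773.2744 m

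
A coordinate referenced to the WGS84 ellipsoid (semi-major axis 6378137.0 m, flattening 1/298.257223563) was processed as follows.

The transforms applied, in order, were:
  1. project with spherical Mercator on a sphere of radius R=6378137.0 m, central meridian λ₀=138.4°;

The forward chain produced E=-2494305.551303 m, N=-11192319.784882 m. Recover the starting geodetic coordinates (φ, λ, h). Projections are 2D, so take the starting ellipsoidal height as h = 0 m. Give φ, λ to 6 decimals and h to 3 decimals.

φ=-70.376324°, λ=115.993272°, h=0.000 m

start: E=-2494305.5513, N=-11192319.7849 m
→ merc⁻¹: φ=-70.37632400°, λ=115.99327200°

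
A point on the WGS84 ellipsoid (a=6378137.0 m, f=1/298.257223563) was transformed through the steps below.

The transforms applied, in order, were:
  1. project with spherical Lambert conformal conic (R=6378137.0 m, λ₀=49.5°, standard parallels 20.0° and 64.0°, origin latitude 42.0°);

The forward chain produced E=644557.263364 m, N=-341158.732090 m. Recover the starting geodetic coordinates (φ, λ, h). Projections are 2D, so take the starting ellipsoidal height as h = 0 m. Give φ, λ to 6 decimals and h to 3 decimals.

start: E=644557.2634, N=-341158.7321 m
→ lcc⁻¹: φ=38.39810000°, λ=57.46025800°

φ=38.398100°, λ=57.460258°, h=0.000 m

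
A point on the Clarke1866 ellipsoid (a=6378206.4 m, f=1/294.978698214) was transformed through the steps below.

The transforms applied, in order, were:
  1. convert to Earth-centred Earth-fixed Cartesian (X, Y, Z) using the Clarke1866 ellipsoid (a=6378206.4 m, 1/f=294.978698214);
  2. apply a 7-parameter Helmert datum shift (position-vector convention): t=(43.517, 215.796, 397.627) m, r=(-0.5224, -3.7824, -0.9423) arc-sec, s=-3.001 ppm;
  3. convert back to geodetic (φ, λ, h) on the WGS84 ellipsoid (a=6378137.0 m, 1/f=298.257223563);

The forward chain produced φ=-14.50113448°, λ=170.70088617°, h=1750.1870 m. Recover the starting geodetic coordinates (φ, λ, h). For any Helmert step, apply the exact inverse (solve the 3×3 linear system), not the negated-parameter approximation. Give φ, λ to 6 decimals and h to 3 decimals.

start: φ=-14.501134°, λ=170.700886°, h=1750.187 m
→ ECEF (a=6378137.000, f=1/298.257223563): X=-6096748.3065, Y=998283.9987, Z=-1587160.0552
→ Helmert⁻¹: X=-6096843.7895, Y=998047.3655, Z=-1587448.1173
→ geod (Bowring, a=6378206.400): φ=-14.50456700°, λ=170.70319500°, h=1822.0110 m

φ=-14.504567°, λ=170.703195°, h=1822.011 m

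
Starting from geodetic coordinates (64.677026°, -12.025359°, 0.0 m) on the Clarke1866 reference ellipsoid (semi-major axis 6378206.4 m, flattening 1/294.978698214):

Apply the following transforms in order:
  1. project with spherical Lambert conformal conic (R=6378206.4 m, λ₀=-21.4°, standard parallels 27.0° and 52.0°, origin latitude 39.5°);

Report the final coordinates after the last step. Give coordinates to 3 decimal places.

E=487694.015 m, N=2861313.390 m

start: φ=64.677026°, λ=-12.025359°, h=0.000 m
→ lcc (R=6378206.4, λ₀=-21.4°): E=487694.0150, N=2861313.3898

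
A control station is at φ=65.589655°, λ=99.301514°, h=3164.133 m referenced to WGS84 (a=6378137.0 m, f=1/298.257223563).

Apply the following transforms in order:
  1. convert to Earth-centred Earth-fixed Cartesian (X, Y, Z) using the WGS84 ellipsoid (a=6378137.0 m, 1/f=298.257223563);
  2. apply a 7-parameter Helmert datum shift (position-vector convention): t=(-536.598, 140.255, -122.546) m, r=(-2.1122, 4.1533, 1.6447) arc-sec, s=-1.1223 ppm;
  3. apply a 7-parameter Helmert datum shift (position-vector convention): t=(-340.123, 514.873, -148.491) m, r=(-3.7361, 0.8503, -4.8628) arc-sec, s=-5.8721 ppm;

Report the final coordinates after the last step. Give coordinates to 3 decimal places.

start: φ=65.589655°, λ=99.301514°, h=3164.133 m
→ ECEF (a=6378137.000, f=1/298.257223563): X=-427436.6558, Y=2609767.6667, Z=5788068.9741
→ Helmert 7p (PV): X=-427877.0366, Y=2609960.8556, Z=5787921.8143
→ Helmert 7p (PV): X=-428129.2564, Y=2610575.3268, Z=5787693.8256

X=-428129.256 m, Y=2610575.327 m, Z=5787693.826 m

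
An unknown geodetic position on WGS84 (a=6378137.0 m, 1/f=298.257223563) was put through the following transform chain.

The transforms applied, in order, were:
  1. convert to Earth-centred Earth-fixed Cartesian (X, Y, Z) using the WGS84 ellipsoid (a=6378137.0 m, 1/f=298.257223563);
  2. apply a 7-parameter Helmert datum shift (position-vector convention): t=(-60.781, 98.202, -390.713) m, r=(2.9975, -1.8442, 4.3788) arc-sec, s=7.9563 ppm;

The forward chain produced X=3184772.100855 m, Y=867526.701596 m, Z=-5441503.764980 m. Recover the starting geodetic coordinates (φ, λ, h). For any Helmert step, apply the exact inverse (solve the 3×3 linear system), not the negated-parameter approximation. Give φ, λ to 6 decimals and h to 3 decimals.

φ=-58.928002°, λ=15.233336°, h=1529.040 m

start: X=3184772.1009, Y=867526.7016, Z=-5441503.7650 m
→ Helmert⁻¹: X=3184777.3054, Y=867274.9166, Z=-5441110.8396
→ geod (Bowring, a=6378137.000): φ=-58.92800200°, λ=15.23333600°, h=1529.0400 m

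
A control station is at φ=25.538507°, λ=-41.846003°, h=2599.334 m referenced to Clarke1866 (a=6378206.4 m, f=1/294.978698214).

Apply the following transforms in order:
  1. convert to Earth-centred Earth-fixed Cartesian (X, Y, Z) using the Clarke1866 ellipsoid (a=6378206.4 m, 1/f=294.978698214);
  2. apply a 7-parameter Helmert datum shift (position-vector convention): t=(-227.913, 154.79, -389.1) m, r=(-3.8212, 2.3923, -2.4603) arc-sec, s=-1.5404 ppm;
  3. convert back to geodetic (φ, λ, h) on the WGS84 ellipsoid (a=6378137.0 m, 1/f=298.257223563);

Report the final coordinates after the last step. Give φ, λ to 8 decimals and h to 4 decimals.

start: φ=25.538507°, λ=-41.846003°, h=2599.334 m
→ ECEF (a=6378206.400, f=1/294.978698214): X=4291600.7805, Y=-3843338.7487, Z=2733985.0778
→ Helmert 7p (PV): X=4291352.1232, Y=-3843178.5791, Z=2733613.1920
→ geod (Bowring, a=6378137.000): φ=25.53494870°, λ=-41.84646618°, h=2200.7714 m

φ=25.53494870°, λ=-41.84646618°, h=2200.7714 m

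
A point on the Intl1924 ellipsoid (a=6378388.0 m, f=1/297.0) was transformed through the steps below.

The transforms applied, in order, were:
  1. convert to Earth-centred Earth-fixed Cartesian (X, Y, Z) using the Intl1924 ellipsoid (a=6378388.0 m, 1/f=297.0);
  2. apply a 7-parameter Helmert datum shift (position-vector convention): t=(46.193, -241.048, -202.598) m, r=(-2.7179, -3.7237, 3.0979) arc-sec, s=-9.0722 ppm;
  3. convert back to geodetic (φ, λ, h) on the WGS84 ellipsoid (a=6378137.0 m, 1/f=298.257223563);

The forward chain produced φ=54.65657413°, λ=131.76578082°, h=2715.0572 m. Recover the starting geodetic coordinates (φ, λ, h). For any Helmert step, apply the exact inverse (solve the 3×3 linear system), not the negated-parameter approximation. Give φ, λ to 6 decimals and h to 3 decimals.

φ=54.658107°, λ=131.762591°, h=2870.050 m

start: φ=54.656574°, λ=131.765781°, h=2715.057 m
→ ECEF (a=6378137.000, f=1/298.257223563): X=-2464132.4602, Y=2759296.9878, Z=5181576.4775
→ Helmert⁻¹: X=-2464066.0144, Y=2759531.7983, Z=5181906.9315
→ geod (Bowring, a=6378388.000): φ=54.65810700°, λ=131.76259100°, h=2870.0500 m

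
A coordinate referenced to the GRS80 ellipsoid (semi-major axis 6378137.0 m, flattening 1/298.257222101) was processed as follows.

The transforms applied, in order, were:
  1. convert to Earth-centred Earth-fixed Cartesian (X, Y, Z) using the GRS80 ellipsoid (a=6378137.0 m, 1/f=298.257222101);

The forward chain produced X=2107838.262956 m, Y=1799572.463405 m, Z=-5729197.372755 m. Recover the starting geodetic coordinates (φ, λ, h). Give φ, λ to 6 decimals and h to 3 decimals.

start: X=2107838.2630, Y=1799572.4634, Z=-5729197.3728 m
→ geod (Bowring, a=6378137.000): φ=-64.33474900°, λ=40.48913000°, h=3574.0880 m

φ=-64.334749°, λ=40.489130°, h=3574.088 m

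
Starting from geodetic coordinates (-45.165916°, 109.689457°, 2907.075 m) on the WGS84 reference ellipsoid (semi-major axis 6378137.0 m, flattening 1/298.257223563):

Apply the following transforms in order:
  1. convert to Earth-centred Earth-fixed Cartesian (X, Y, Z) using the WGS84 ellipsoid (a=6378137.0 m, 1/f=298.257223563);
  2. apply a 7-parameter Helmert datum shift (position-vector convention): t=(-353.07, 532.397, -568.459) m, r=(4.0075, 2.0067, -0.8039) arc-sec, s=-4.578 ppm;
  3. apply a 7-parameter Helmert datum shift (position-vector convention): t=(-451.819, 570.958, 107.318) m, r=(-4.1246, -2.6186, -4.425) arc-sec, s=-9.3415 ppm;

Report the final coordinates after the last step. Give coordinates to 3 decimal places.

X=-1519029.983 m, Y=4244175.277 m, Z=-4502834.671 m

start: φ=-45.165916°, λ=109.689457°, h=2907.075 m
→ ECEF (a=6378137.000, f=1/298.257223563): X=-1518367.1707, Y=4243095.0553, Z=-4502429.2760
→ Helmert 7p (PV): X=-1518740.5555, Y=4243701.4220, Z=-4502879.9127
→ Helmert 7p (PV): X=-1519029.9828, Y=4244175.2771, Z=-4502834.6707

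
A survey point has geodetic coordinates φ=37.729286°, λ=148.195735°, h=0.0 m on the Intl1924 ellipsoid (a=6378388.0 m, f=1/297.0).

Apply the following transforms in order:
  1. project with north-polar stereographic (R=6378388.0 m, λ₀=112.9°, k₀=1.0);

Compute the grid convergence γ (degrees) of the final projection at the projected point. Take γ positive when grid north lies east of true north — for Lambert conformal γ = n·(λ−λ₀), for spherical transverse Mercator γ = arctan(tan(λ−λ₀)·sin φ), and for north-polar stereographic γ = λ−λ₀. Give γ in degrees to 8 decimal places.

start: φ=37.729286°, λ=148.195735°, h=0.000 m
→ into stereo (λ₀=112.9°): φ=37.72928600°, λ−λ₀=35.29573500°
convergence γ = 35.29573500°

35.29573500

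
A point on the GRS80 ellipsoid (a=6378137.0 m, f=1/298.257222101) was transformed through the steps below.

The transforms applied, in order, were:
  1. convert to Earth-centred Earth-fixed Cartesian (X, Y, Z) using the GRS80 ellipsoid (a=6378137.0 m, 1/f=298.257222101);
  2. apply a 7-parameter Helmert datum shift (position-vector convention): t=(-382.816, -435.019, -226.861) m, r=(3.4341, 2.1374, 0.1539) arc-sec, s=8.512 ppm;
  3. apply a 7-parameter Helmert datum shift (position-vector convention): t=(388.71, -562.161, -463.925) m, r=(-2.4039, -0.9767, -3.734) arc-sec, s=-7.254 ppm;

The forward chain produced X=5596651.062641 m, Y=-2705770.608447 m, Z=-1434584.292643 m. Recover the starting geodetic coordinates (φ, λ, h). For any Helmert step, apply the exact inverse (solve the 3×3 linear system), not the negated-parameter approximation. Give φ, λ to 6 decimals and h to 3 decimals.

start: X=5596651.0626, Y=-2705770.6084, Z=-1434584.2926 m
→ Helmert⁻¹: X=5596345.1275, Y=-2705110.0462, Z=-1434188.7970
→ Helmert⁻¹: X=5596693.1447, Y=-2704680.0531, Z=-1433846.7049
→ geod (Bowring, a=6378137.000): φ=-13.07381400°, λ=-25.79280400°, h=2147.9360 m

φ=-13.073814°, λ=-25.792804°, h=2147.936 m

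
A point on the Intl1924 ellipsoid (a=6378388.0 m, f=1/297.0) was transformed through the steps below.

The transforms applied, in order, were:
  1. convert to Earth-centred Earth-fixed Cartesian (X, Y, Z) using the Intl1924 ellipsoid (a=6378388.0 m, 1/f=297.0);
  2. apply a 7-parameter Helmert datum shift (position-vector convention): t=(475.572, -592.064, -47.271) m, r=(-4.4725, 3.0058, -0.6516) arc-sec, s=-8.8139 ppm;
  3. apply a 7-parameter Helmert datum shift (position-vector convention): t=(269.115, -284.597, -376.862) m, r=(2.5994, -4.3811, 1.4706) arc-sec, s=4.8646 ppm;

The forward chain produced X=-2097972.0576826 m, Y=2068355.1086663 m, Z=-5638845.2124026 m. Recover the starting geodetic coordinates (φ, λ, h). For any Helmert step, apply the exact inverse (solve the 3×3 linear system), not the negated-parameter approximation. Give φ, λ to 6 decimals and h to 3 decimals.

φ=-62.561193°, λ=135.404893°, h=764.736 m

start: X=-2097972.0577, Y=2068355.1087, Z=-5638845.2124 m
→ Helmert⁻¹: X=-2098335.9784, Y=2068573.5463, Z=-5638422.4213
→ Helmert⁻¹: X=-2098754.4204, Y=2069299.4771, Z=-5638410.5617
→ geod (Bowring, a=6378388.000): φ=-62.56119300°, λ=135.40489300°, h=764.7360 m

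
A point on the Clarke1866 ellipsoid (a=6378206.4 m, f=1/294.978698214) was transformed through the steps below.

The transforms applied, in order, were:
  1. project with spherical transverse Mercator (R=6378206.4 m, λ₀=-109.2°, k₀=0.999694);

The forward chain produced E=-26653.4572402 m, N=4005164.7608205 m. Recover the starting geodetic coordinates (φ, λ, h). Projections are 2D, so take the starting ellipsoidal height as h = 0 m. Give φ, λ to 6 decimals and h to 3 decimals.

start: E=-26653.4572, N=4005164.7608 m
→ tm⁻¹: φ=35.98926500°, λ=-109.49600100°

φ=35.989265°, λ=-109.496001°, h=0.000 m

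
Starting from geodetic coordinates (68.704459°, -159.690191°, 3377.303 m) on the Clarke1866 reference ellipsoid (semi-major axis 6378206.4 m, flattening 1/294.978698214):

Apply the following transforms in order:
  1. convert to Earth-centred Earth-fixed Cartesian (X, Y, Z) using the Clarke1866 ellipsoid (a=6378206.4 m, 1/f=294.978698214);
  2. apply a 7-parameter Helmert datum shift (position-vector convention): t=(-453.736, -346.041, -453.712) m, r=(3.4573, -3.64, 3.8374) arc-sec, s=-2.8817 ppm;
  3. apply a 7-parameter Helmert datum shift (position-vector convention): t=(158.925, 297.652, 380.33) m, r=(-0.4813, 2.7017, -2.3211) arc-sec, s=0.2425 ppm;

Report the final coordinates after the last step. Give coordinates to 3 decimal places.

X=-2180286.447 m, Y=-806969.787 m, Z=5922929.195 m

start: φ=68.704459°, λ=-159.690191°, h=3377.303 m
→ ECEF (a=6378206.400, f=1/294.978698214): X=-2179976.3641, Y=-806822.0487, Z=5923039.7586
→ Helmert 7p (PV): X=-2180513.3327, Y=-807305.5999, Z=5922516.9843
→ Helmert 7p (PV): X=-2180286.4467, Y=-806969.7866, Z=5922929.1951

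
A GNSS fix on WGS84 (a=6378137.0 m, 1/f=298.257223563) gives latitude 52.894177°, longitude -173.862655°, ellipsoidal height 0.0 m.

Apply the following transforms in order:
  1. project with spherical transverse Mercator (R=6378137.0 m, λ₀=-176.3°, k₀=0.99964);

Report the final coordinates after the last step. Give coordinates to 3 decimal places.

E=163614.430 m, N=5888809.260 m

start: φ=52.894177°, λ=-173.862655°, h=0.000 m
→ tm (R=6378137.0, λ₀=-176.3°): E=163614.4303, N=5888809.2597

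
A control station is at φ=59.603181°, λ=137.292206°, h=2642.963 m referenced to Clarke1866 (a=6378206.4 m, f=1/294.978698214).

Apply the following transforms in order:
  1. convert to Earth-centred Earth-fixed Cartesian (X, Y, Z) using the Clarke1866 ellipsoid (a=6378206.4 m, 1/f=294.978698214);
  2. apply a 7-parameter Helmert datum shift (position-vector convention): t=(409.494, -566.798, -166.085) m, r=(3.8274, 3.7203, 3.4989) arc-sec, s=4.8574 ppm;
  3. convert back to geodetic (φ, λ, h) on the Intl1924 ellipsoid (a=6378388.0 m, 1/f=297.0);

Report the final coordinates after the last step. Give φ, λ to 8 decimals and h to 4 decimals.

φ=59.60805645°, λ=137.29577093°, h=1893.8329 m

start: φ=59.603181°, λ=137.292206°, h=2642.963 m
→ ECEF (a=6378206.400, f=1/294.978698214): X=-2378455.5655, Y=2195374.7463, Z=5480321.8816
→ Helmert 7p (PV): X=-2377996.0188, Y=2194676.5738, Z=5480266.0531
→ geod (Bowring, a=6378388.000): φ=59.60805645°, λ=137.29577093°, h=1893.8329 m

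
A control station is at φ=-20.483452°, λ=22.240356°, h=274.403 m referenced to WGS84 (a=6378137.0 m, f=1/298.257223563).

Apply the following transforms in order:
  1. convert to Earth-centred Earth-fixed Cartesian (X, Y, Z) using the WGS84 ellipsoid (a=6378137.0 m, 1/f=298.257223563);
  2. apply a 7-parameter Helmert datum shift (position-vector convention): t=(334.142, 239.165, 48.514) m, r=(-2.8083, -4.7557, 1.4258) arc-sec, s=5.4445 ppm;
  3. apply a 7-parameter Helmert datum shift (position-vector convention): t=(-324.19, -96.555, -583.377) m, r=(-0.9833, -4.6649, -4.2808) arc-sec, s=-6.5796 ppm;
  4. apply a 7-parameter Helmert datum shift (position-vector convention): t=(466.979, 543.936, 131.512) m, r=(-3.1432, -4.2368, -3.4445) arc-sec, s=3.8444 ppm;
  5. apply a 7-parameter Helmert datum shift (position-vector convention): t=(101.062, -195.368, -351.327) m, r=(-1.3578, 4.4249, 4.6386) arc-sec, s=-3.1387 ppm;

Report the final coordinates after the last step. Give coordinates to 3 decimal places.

start: φ=-20.483452°, λ=22.240356°, h=274.403 m
→ ECEF (a=6378137.000, f=1/298.257223563): X=5532869.5780, Y=2262469.6204, Z=-2218008.9109
→ Helmert 7p (PV): X=5533269.3437, Y=2262729.1510, Z=-2217875.7085
→ Helmert 7p (PV): X=5533005.8664, Y=2262492.2991, Z=-2218330.1395
→ Helmert 7p (PV): X=5533577.4649, Y=2262918.7302, Z=-2218127.9815
→ Helmert 7p (PV): X=5533562.6848, Y=2262826.1000, Z=-2218605.9516

X=5533562.685 m, Y=2262826.100 m, Z=-2218605.952 m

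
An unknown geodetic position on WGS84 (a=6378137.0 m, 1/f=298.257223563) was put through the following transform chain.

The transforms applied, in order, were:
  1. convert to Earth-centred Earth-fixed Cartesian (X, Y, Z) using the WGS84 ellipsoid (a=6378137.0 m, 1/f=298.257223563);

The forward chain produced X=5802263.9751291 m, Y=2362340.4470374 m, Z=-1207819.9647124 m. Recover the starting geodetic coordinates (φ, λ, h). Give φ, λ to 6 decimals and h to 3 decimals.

φ=-10.984270°, λ=22.153261°, h=2738.819 m

start: X=5802263.9751, Y=2362340.4470, Z=-1207819.9647 m
→ geod (Bowring, a=6378137.000): φ=-10.98427000°, λ=22.15326100°, h=2738.8190 m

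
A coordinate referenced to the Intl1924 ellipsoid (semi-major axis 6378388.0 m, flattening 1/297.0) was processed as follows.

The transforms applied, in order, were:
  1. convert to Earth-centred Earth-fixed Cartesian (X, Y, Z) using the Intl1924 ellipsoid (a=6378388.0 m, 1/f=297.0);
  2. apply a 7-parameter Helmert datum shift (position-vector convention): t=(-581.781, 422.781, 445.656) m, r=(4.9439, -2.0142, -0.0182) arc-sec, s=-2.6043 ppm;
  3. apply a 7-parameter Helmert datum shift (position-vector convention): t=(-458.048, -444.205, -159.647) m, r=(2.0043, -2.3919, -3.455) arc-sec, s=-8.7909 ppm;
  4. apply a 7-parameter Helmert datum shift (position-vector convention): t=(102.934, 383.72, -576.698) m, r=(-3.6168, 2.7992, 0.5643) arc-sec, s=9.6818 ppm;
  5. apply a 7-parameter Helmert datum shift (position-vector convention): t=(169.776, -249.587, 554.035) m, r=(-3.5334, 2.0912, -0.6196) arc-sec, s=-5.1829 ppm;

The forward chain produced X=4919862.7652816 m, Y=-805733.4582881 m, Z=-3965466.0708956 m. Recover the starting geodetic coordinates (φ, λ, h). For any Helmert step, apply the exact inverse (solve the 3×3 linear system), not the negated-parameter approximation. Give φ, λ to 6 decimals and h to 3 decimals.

start: X=4919862.7653, Y=-805733.4583, Z=-3965466.0709 m
→ Helmert⁻¹: X=4919761.1161, Y=-805405.3283, Z=-3966004.5798
→ Helmert⁻¹: X=4919662.1603, Y=-805725.1749, Z=-3965336.8536
→ Helmert⁻¹: X=4920130.9669, Y=-805244.1663, Z=-3965261.2948
→ Helmert⁻¹: X=4920686.9080, Y=-805763.6652, Z=-3965746.0167
→ geod (Bowring, a=6378388.000): φ=-38.68505700°, λ=-9.29966300°, h=952.4190 m

φ=-38.685057°, λ=-9.299663°, h=952.419 m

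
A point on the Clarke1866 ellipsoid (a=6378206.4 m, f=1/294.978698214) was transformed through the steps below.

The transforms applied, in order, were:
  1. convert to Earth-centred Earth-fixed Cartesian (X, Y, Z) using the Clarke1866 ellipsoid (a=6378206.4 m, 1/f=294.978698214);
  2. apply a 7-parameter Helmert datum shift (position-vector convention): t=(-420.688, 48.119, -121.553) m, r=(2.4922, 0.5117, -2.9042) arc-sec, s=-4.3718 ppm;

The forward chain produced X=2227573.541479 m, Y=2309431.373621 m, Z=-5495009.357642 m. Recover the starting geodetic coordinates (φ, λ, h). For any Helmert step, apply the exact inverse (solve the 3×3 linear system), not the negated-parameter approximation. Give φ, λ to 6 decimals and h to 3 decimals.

start: X=2227573.5415, Y=2309431.3736, Z=-5495009.3576 m
→ Helmert⁻¹: X=2227985.0860, Y=2309358.3281, Z=-5494934.2030
→ geod (Bowring, a=6378206.400): φ=-59.88529500°, λ=46.02743900°, h=1220.1750 m

φ=-59.885295°, λ=46.027439°, h=1220.175 m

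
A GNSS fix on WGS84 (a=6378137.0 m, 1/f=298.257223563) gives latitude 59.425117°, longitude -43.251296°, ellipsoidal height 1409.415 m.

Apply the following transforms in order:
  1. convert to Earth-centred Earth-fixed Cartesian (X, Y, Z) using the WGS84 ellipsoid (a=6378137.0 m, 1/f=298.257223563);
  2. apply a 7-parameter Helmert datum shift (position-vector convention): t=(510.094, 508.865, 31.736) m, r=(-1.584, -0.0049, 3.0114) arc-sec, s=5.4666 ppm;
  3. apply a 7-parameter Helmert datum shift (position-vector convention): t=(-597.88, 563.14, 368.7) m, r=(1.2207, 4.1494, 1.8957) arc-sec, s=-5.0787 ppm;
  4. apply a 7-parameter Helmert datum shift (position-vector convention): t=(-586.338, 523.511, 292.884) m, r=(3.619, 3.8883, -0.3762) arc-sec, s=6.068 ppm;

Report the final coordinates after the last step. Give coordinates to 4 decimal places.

start: φ=59.425117°, λ=-43.251296°, h=1409.415 m
→ ECEF (a=6378137.000, f=1/298.257223563): X=2369431.8082, Y=-2229039.9025, Z=5469389.7692
→ Helmert 7p (PV): X=2369987.2684, Y=-2228466.6275, Z=5469468.5783
→ Helmert 7p (PV): X=2369507.8608, Y=-2227902.7571, Z=5469748.6358
→ Helmert 7p (PV): X=2369034.9485, Y=-2227493.0562, Z=5469990.9527

X=2369034.9485 m, Y=-2227493.0562 m, Z=5469990.9527 m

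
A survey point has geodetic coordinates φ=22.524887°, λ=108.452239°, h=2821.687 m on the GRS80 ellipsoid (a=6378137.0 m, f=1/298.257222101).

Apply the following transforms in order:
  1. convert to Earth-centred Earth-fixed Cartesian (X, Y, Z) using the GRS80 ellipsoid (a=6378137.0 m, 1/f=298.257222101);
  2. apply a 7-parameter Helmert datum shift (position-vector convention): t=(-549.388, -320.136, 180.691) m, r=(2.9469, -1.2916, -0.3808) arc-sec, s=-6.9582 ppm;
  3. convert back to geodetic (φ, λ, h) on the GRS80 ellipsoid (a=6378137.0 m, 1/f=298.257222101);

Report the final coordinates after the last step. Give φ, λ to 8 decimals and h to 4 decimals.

start: φ=22.524887°, λ=108.452239°, h=2821.687 m
→ ECEF (a=6378137.000, f=1/298.257222101): X=-1866506.0813, Y=5593890.7734, Z=2429283.8307
→ Helmert 7p (PV): X=-1867047.3663, Y=5593500.4529, Z=2429515.8498
→ geod (Bowring, a=6378137.000): φ=22.52750931°, λ=108.45842827°, h=2726.8551 m

φ=22.52750931°, λ=108.45842827°, h=2726.8551 m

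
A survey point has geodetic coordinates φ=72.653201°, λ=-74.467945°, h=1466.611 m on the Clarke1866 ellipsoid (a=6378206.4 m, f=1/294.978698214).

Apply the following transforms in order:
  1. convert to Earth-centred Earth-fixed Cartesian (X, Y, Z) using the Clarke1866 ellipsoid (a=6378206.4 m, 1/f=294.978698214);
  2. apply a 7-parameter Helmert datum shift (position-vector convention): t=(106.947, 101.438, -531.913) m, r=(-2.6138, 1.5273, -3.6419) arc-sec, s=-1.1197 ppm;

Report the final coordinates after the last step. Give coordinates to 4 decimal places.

start: φ=72.653201°, λ=-74.467945°, h=1466.611 m
→ ECEF (a=6378206.400, f=1/294.978698214): X=510924.7512, Y=-1838340.6822, Z=6067033.9039
→ Helmert 7p (PV): X=511043.5913, Y=-1838169.3252, Z=6066514.7100

X=511043.5913 m, Y=-1838169.3252 m, Z=6066514.7100 m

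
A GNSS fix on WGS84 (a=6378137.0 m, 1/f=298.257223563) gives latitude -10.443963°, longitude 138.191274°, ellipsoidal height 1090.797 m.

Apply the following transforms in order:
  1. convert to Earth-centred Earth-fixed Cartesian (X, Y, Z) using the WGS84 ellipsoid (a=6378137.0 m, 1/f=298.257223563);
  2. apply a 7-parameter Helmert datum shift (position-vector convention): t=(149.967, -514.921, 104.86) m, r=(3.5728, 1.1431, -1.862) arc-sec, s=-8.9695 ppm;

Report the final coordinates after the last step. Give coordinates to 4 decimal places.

X=-4676428.3903 m, Y=4182200.6802 m, Z=-1148559.6100 m

start: φ=-10.443963°, λ=138.191274°, h=1090.797 m
→ ECEF (a=6378137.000, f=1/298.257223563): X=-4676651.6960, Y=4182691.0028, Z=-1148773.1408
→ Helmert 7p (PV): X=-4676428.3903, Y=4182200.6802, Z=-1148559.6100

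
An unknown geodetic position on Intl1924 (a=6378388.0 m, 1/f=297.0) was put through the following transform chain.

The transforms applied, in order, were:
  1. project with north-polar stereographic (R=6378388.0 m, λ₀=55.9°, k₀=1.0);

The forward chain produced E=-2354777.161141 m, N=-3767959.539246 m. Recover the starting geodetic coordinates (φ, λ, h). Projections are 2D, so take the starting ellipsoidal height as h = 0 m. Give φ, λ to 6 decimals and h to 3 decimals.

start: E=-2354777.1611, N=-3767959.5392 m
→ stereo⁻¹: φ=51.59300400°, λ=23.89677700°

φ=51.593004°, λ=23.896777°, h=0.000 m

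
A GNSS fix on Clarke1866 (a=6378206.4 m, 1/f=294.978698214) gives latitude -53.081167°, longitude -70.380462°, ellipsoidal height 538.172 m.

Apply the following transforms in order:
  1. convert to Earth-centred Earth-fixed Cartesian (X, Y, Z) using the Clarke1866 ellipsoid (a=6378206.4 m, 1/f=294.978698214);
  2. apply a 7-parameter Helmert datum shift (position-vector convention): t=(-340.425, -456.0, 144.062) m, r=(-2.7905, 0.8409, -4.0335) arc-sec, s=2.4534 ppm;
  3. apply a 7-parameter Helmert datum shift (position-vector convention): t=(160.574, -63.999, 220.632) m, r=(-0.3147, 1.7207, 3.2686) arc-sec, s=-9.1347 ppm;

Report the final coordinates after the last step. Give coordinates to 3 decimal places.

X=1289075.266 m, Y=-3617561.442 m, Z=-5075764.360 m

start: φ=-53.081167°, λ=-70.380462°, h=538.172 m
→ ECEF (a=6378206.400, f=1/294.978698214): X=1289340.1724, Y=-3616984.4068, Z=-5076201.4123
→ Helmert 7p (PV): X=1288911.4858, Y=-3617543.1685, Z=-5076026.1274
→ Helmert 7p (PV): X=1289075.2665, Y=-3617561.4421, Z=-5075764.3604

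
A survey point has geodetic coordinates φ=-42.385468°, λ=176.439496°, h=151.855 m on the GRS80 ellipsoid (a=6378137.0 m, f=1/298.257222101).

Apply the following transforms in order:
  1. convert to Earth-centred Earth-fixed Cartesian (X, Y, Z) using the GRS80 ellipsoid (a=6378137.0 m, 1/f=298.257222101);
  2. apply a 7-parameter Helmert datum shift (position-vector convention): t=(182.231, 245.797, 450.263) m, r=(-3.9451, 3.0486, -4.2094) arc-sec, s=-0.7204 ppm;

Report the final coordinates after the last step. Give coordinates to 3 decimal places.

start: φ=-42.385468°, λ=176.439496°, h=151.855 m
→ ECEF (a=6378137.000, f=1/298.257222101): X=-4709246.9041, Y=293021.7435, Z=-4277428.5535
→ Helmert 7p (PV): X=-4709118.5211, Y=293281.6227, Z=-4276911.2107

X=-4709118.521 m, Y=293281.623 m, Z=-4276911.211 m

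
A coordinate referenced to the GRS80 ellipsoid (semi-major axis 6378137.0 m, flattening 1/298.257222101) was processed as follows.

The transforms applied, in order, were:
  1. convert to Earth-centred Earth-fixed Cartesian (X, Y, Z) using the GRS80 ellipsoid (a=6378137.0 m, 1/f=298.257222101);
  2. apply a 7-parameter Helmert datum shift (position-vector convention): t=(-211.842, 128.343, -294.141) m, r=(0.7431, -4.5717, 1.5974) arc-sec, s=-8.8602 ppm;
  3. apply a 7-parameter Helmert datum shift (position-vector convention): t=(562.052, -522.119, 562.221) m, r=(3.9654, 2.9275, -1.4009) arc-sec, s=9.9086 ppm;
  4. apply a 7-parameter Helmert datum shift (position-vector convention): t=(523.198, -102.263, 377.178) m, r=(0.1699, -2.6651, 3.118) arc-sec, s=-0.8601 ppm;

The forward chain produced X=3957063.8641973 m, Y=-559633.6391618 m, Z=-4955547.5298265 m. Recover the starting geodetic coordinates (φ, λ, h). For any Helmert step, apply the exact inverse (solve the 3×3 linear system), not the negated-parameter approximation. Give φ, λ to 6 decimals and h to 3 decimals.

start: X=3957063.8642, Y=-559633.6392, Z=-4955547.5298 m
→ Helmert⁻¹: X=3956471.5750, Y=-559595.7476, Z=-4955979.6301
→ Helmert⁻¹: X=3955944.4696, Y=-559136.5075, Z=-4956425.8435
→ Helmert⁻¹: X=3956077.1809, Y=-559318.2989, Z=-4956261.2836
→ geod (Bowring, a=6378137.000): φ=-51.31434100°, λ=-8.04725900°, h=1003.6850 m

φ=-51.314341°, λ=-8.047259°, h=1003.685 m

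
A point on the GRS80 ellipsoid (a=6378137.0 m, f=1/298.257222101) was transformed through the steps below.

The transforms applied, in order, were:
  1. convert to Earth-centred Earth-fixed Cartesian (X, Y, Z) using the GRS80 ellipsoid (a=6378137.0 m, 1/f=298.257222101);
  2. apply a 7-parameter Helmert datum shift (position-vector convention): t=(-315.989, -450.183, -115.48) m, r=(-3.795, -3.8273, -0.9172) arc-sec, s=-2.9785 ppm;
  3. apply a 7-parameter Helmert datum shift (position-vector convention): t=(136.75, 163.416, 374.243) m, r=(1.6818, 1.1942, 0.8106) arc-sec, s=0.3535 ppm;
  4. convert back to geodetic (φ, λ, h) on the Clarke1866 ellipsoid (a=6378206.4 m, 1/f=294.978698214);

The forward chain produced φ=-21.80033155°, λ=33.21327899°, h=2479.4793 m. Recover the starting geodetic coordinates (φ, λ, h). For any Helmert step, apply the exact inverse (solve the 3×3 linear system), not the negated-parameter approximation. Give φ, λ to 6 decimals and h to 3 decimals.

φ=-21.800285°, λ=33.215033°, h=2914.155 m

start: φ=-21.800332°, λ=33.213279°, h=2479.479 m
→ ECEF (a=6378206.400, f=1/294.978698214): X=4958857.5582, Y=3246627.1202, Z=-2354681.7989
→ Helmert⁻¹: X=4958745.4483, Y=3246423.8671, Z=-2355052.9700
→ Helmert⁻¹: X=4959018.0725, Y=3246949.1007, Z=-2354976.7806
→ geod (Bowring, a=6378137.000): φ=-21.80028500°, λ=33.21503300°, h=2914.1550 m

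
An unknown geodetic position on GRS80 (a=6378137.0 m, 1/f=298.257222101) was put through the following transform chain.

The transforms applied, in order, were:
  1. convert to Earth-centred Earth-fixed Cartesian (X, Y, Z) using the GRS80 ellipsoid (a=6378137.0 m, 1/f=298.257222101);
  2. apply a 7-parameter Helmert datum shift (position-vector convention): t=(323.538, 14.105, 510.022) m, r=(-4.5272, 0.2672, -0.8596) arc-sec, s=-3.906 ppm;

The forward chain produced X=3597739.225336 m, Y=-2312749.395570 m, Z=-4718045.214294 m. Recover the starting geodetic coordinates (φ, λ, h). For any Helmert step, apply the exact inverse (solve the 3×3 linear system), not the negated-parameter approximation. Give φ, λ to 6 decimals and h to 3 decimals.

start: X=3597739.2253, Y=-2312749.3956, Z=-4718045.2143 m
→ Helmert⁻¹: X=3597445.4894, Y=-2312653.9755, Z=-4718619.7661
→ geod (Bowring, a=6378137.000): φ=-48.00406700°, λ=-32.73534400°, h=1938.7440 m

φ=-48.004067°, λ=-32.735344°, h=1938.744 m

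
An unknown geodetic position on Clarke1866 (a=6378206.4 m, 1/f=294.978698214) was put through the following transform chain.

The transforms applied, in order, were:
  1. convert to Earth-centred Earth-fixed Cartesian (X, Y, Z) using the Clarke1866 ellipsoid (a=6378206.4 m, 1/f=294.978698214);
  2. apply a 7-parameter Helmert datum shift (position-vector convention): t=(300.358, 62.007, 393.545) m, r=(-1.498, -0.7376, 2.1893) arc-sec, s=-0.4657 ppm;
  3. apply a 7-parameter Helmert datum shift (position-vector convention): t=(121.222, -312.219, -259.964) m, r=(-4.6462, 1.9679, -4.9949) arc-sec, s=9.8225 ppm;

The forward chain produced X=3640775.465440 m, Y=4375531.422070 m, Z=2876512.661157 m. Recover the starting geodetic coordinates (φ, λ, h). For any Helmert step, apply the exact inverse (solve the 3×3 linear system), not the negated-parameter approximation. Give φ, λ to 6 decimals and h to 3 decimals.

φ=26.967291°, λ=50.242198°, h=3704.846 m

start: X=3640775.4654, Y=4375531.4221, Z=2876512.6612 m
→ Helmert⁻¹: X=3640485.0714, Y=4375824.0147, Z=2876877.6682
→ Helmert⁻¹: X=3640243.1388, Y=4375704.5173, Z=2876504.2239
→ geod (Bowring, a=6378206.400): φ=26.96729100°, λ=50.24219800°, h=3704.8460 m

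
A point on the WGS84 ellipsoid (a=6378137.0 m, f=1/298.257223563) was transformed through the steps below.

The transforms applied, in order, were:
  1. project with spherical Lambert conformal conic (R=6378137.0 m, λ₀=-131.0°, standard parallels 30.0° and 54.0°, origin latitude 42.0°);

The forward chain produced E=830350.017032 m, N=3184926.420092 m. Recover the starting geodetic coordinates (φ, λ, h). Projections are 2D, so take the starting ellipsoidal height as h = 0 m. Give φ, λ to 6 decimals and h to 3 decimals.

start: E=830350.0170, N=3184926.4201 m
→ lcc⁻¹: φ=69.19777900°, λ=-112.19739200°

φ=69.197779°, λ=-112.197392°, h=0.000 m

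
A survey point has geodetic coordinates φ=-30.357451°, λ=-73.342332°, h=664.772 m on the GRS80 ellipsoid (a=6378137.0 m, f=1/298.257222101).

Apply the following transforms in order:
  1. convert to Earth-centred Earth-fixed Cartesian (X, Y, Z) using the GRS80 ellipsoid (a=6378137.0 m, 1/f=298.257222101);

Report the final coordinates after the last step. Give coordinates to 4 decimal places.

X=1579144.5016 m, Y=-5277726.7054 m, Z=-3204964.2801 m

start: φ=-30.357451°, λ=-73.342332°, h=664.772 m
→ ECEF (a=6378137.000, f=1/298.257222101): X=1579144.5016, Y=-5277726.7054, Z=-3204964.2801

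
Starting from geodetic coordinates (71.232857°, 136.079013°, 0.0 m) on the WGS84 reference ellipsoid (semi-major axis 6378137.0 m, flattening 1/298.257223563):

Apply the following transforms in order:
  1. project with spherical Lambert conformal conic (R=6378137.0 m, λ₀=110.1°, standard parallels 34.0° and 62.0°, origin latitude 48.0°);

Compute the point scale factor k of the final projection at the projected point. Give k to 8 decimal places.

start: φ=71.232857°, λ=136.079013°, h=0.000 m
→ into lcc (λ₀=110.1°): φ=71.23285700°, λ−λ₀=25.97901300°
scale k = 1.07153847

1.07153847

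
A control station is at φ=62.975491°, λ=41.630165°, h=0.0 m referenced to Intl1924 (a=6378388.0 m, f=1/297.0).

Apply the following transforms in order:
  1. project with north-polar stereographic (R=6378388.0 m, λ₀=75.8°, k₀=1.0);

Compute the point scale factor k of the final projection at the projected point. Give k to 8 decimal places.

1.05774648

start: φ=62.975491°, λ=41.630165°, h=0.000 m
→ into stereo (λ₀=75.8°): φ=62.97549100°, λ−λ₀=-34.16983500°
scale k = 1.05774648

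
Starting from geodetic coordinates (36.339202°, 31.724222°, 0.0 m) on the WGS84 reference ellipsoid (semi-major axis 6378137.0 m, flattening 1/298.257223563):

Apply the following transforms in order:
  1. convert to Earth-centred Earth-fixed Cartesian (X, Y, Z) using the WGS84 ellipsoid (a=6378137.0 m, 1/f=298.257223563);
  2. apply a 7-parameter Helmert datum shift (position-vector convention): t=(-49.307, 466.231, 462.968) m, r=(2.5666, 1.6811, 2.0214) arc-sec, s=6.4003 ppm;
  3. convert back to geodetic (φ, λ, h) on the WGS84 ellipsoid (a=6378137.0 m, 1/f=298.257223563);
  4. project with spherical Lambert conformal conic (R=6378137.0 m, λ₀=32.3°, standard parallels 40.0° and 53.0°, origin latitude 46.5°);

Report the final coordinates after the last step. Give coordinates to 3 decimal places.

start: φ=36.339202°, λ=31.724222°, h=0.000 m
→ ECEF (a=6378137.000, f=1/298.257223563): X=4375246.6769, Y=2704763.2825, Z=3758576.2632
→ Helmert 7p (PV): X=4375229.4992, Y=2705242.9335, Z=3759061.2841
→ geod (Bowring, a=6378137.000): φ=36.34145379°, λ=31.72886688°, h=478.8204 m
→ lcc (R=6378137.0, λ₀=32.3°): E=-51666.6789, N=-1129275.8103

E=-51666.679 m, N=-1129275.810 m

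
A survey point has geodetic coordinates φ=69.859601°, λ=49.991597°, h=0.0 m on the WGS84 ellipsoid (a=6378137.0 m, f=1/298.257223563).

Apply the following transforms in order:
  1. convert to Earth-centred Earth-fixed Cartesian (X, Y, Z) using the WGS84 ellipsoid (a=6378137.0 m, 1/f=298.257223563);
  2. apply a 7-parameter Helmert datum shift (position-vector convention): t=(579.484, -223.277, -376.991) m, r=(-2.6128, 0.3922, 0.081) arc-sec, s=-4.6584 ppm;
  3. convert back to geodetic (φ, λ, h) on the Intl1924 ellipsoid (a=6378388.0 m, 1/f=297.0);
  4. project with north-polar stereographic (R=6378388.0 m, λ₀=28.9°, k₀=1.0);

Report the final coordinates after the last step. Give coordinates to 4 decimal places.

E=814854.0158 m, N=-2114228.4569 m

start: φ=69.859601°, λ=49.991597°, h=0.000 m
→ ECEF (a=6378137.000, f=1/298.257223563): X=1416076.8547, Y=1687112.1192, Z=5965664.8932
→ Helmert 7p (PV): X=1416660.4228, Y=1686957.1071, Z=5965236.0482
→ geod (Bowring, a=6378388.000): φ=69.85664948°, λ=49.97737924°, h=-484.7869 m
→ stereo (R=6378388.0, λ₀=28.9°): E=814854.0158, N=-2114228.4569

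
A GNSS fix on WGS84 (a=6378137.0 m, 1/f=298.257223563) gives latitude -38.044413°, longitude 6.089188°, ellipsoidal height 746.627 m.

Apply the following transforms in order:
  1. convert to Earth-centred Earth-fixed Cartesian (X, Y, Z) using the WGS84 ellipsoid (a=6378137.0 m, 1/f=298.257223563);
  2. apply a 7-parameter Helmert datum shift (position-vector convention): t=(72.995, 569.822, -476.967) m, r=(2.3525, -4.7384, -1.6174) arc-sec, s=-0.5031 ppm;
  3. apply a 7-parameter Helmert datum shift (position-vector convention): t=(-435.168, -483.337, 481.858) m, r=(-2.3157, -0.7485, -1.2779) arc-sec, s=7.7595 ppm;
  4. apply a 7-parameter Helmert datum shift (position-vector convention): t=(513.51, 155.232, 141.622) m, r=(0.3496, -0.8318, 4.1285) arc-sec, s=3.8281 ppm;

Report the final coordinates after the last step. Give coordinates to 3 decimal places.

X=5001924.887 m, Y=533847.272 m, Z=-3909530.194 m

start: φ=-38.044413°, λ=6.089188°, h=746.627 m
→ ECEF (a=6378137.000, f=1/298.257223563): X=5001601.5230, Y=533562.4188, Z=-3909787.5778
→ Helmert 7p (PV): X=5001766.0028, Y=534137.3449, Z=-3910141.5936
→ Helmert 7p (PV): X=5001387.1446, Y=533583.2654, Z=-3909677.9224
→ Helmert 7p (PV): X=5001924.8869, Y=533847.2724, Z=-3909530.1936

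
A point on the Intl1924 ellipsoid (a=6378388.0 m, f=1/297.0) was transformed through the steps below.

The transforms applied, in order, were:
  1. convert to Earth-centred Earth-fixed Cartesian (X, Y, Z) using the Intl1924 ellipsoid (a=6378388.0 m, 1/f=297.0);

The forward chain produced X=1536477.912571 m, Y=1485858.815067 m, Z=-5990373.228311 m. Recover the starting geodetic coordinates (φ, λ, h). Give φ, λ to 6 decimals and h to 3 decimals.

φ=-70.485170°, λ=44.040481°, h=949.642 m

start: X=1536477.9126, Y=1485858.8151, Z=-5990373.2283 m
→ geod (Bowring, a=6378388.000): φ=-70.48517000°, λ=44.04048100°, h=949.6420 m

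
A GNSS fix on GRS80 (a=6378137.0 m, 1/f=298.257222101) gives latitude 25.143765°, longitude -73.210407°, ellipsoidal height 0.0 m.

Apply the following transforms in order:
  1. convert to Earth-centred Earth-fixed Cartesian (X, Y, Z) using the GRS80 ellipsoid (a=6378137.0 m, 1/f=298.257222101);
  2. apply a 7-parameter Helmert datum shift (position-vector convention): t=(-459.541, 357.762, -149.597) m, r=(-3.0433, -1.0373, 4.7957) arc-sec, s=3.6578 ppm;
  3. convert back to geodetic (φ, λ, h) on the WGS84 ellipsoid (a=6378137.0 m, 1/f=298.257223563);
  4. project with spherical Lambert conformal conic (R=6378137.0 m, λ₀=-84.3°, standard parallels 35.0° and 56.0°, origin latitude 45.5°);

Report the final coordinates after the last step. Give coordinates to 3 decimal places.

E=1162578.639 m, N=-2193753.358 m

start: φ=25.143765°, λ=-73.210407°, h=0.000 m
→ ECEF (a=6378137.000, f=1/298.257222101): X=1668808.8677, Y=-5530992.2486, Z=2693499.3343
→ Helmert 7p (PV): X=1668470.4825, Y=-5530576.1767, Z=2693449.5884
→ geod (Bowring, a=6378137.000): φ=25.14526136°, λ=-73.21242810°, h=-470.2057 m
→ lcc (R=6378137.0, λ₀=-84.3°): E=1162578.6388, N=-2193753.3582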